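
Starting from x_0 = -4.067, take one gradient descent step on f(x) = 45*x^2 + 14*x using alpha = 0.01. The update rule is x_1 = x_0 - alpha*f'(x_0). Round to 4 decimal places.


We compute the gradient at x_0 and apply the update.
f'(x) = 90*x + 14
f'(-4.067) = 90*-4.067 + 14 = -352.03
x_1 = -4.067 - 0.01*-352.03 = -0.5467


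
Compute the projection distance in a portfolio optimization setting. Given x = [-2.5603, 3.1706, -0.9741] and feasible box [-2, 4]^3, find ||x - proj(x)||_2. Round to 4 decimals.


Project each component onto [-2, 4].
clip(-2.5603) = -2.0, clip(3.1706) = 3.1706, clip(-0.9741) = -0.9741
Projection = [-2.0, 3.1706, -0.9741]
Squared diffs: [0.3139, 0.0, 0.0]
Distance = sqrt(0.3139) = 0.5603


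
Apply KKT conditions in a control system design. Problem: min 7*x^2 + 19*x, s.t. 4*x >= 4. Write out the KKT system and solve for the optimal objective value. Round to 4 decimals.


Step 1: Try lambda = 0 (constraint inactive).
x_unc = -19/(2*7) = -1.3571
Check: 4*-1.3571 = -5.4284 < 4 -- violated!
Step 2: Constraint must be active: 4*x = 4
x* = 4/4 = 1.0
lambda = (2*7*1.0 + 19)/4 = 8.25
Step 3: Compute optimal value.
f(x*) = 7*1.0^2 + 19*1.0 = 26.0


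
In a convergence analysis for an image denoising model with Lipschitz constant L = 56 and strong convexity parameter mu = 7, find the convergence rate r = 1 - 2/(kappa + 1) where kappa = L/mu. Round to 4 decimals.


Step 1: Compute the condition number.
kappa = L/mu = 56/7 = 8.0
Step 2: Compute the convergence rate.
r = 1 - 2/(kappa + 1) = 1 - 2*mu/(L + mu) = (L - mu)/(L + mu) = 49/63 = 0.7778


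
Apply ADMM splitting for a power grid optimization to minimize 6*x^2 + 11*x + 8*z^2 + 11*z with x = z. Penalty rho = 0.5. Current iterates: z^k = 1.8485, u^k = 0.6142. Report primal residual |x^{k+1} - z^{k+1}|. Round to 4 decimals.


ADMM iteration with rho = 0.5, z^k = 1.8485, u^k = 0.6142
Step 1: x-update.
Minimize 6*x^2 + 11*x + (0.5/2)*(x - 1.8485 + 0.6142)^2
FOC: (2*6 + 0.5)*x = -11 + 0.5*(1.8485 - 0.6142)
x^{k+1} = -0.8306
Step 2: z-update.
Minimize 8*z^2 + 11*z + (0.5/2)*(-0.8306 - z + 0.6142)^2
FOC: (2*8 + 0.5)*z = -11 + 0.5*(-0.8306 + 0.6142)
z^{k+1} = -0.6732
Step 3: u-update.
u^{k+1} = 0.6142 - 0.8306 + 0.6732 = 0.4568
Step 4: Primal residual = |-0.8306 + 0.6732| = 0.1574


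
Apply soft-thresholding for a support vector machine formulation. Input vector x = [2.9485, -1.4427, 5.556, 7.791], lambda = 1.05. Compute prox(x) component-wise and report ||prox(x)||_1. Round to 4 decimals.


Soft-thresholding with lambda = 1.05:
prox(2.9485) = sign(2.9485)*max(|2.9485| - 1.05, 0) = 1.8985
prox(-1.4427) = sign(-1.4427)*max(|-1.4427| - 1.05, 0) = -0.3927
prox(5.556) = sign(5.556)*max(|5.556| - 1.05, 0) = 4.506
prox(7.791) = sign(7.791)*max(|7.791| - 1.05, 0) = 6.741
prox(x) = [1.8985, -0.3927, 4.506, 6.741]
||prox(x)||_1 = 1.8985 + 0.3927 + 4.506 + 6.741 = 13.5382


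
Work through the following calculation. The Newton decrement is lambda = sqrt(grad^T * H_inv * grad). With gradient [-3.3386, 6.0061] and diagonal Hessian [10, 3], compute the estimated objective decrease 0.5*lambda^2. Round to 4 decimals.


Step 1: H is diagonal, so H^(-1) * g = [-0.3339, 2.002].
Step 2: g^T H^(-1) g = sum_i g_i^2 / H_ii
  = (-3.3386)^2/10 + (6.0061)^2/3
  = 1.1146 + 12.0244 = 13.139
Step 3: Objective decrease = 0.5 * g^T H^(-1) g = 6.5695


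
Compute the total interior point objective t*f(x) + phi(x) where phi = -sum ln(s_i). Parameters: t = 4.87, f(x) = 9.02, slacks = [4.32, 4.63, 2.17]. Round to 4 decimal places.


Step 1: Compute log-barrier.
ln values: [1.4633, 1.5326, 0.7747]
phi = -(1.4633 + 1.5326 + 0.7747) = -3.7705
Step 2: Compute augmented objective.
t*f(x) = 4.87*9.02 = 43.9274
Total = 43.9274 - 3.7705 = 40.1569


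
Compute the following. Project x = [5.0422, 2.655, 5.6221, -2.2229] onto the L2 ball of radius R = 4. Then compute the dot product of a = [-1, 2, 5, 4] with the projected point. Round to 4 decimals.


Step 1: Compute ||x|| (intermediates to 6 decimals).
||x|| = sqrt(5.0422^2 + 2.655^2 + 5.6221^2 + (-2.2229)^2) = 8.307954
Step 2: Project.
Since ||x|| > R, scale = R/||x|| = 4/8.307954 = 0.481466, proj(x) = scale * x
proj(x) = [2.427648, 1.278292, 2.70685, -1.070251]
Step 3: Dot product.
a^T * proj(x) = -1*2.427648 + 2*1.278292 + 5*2.70685 + 4*(-1.070251) = 9.3822


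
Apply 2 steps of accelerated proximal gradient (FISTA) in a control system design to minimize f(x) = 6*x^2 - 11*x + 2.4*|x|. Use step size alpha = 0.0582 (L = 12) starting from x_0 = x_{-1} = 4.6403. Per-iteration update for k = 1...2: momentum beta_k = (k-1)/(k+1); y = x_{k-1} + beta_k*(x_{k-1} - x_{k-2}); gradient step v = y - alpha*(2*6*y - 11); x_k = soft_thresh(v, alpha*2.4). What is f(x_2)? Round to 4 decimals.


FISTA on f(x) = 6*x^2 - 11*x + 2.4*|x|
L = 12, alpha = 0.0582
Iteration 1: beta = 0.0, y = 4.6403 + 0.0*(4.6403 - 4.6403) = 4.6403
  grad(y) = 44.6836, v = y - alpha*grad = 2.0397
  prox(v) = soft_thresh(2.0397, 0.1397) = 1.9
Iteration 2: beta = 0.3333, y = 1.9 + 0.3333*(1.9 - 4.6403) = 0.9866
  grad(y) = 0.8394, v = y - alpha*grad = 0.9378
  prox(v) = soft_thresh(0.9378, 0.1397) = 0.7981
f(x_2) = 6*0.7981^2 - 11*0.7981 + 2.4*|0.7981| = -3.0419


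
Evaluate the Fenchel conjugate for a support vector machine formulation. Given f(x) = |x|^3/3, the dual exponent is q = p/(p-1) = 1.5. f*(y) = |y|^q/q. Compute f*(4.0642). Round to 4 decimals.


The conjugate exponent q satisfies 1/p + 1/q = 1.
p = 3, so q = 3/(3 - 1) = 1.5
|y|^q = 4.0642^1.5 = 8.1934
f*(4.0642) = 8.1934 / 1.5 = 5.4622


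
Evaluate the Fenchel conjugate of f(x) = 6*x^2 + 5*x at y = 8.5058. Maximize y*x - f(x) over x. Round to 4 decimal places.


f*(y) = sup_x {y*x - a*x^2 - b*x} = sup_x {(y-b)*x - a*x^2}
FOC: (y - b) - 2a*x = 0 => x* = (y - b)/(2a)
x* = (8.5058 - 5)/(2*6) = 0.2922
f*(8.5058) = (y-b)^2/(4a) = (8.5058 - 5)^2/(4*6)
= 12.2906/24 = 0.5121


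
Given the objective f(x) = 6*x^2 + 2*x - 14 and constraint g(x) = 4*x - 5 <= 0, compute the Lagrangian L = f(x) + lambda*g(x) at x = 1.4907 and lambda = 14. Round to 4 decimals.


Step 1: Evaluate f(x).
f(1.4907) = 6*1.4907^2 + 2*1.4907 - 14 = 2.3145
Step 2: Evaluate g(x).
g(1.4907) = 4*1.4907 - 5 = 0.9628
Step 3: Compute Lagrangian.
L = 2.3145 + 14*0.9628 = 15.7937


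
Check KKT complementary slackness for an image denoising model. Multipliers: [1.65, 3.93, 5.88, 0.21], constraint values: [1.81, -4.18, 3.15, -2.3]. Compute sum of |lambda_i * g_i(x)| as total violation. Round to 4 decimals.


KKT complementary slackness check:
lambda_1 * g_1 = 1.65 * 1.81 = 2.9865
lambda_2 * g_2 = 3.93 * -4.18 = -16.4274
lambda_3 * g_3 = 5.88 * 3.15 = 18.522
lambda_4 * g_4 = 0.21 * -2.3 = -0.483
Total violation = 2.9865 + 16.4274 + 18.522 + 0.483 = 38.4189


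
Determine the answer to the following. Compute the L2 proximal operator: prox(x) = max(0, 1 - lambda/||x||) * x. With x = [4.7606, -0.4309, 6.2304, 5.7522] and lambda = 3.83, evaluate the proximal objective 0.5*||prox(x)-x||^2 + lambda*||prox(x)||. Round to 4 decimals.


Step 1: Compute ||x||.
||x|| = 9.7342
Step 2: Compute scaling factor.
scale = max(0, 1 - 3.83/9.7342) = 0.6065
Step 3: prox(x) = [2.8875, -0.2614, 3.779, 3.489]
||prox(x)|| = 5.9042
Step 4: Proximal objective.
0.5*||prox-x||^2 = 7.3345
lambda*||prox|| = 22.6131
Total = 29.9475


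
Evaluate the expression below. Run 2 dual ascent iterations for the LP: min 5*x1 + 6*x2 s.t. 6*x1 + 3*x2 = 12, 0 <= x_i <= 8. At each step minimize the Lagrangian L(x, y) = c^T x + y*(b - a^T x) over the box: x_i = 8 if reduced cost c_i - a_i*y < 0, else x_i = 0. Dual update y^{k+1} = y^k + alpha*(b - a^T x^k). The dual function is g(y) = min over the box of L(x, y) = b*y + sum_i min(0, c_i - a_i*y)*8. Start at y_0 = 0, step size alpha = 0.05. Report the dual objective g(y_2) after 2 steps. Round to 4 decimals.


Dual ascent for LP: min 5*x1 + 6*x2, 6*x1 + 3*x2 = 12, 0 <= x_i <= 8
Step 1: y^k = 0.0, reduced costs: (5.0, 6.0)
  x^k = (0.0, 0.0), subgradient = b - a^T x = 12.0
  y^{k+1} = 0.0 + 0.05*12.0 = 0.6
Step 2: y^k = 0.6, reduced costs: (1.4, 4.2)
  x^k = (0.0, 0.0), subgradient = b - a^T x = 12.0
  y^{k+1} = 0.6 + 0.05*12.0 = 1.2
Dual objective at y_2 = 1.2: reduced costs (-2.2, 2.4), box minimizer x = (8.0, 0.0)
g(y_2) = b*y + (c1 - a1*y)*x1 + (c2 - a2*y)*x2 = 12*1.2 + (-2.2)*8.0 + 2.4*0.0 = 14.4 - 17.6 + 0.0 = -3.2


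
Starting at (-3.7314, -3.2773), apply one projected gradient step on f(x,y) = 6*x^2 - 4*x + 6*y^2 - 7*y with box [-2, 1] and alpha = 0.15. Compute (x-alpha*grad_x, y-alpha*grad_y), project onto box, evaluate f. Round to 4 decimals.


Step 1: Compute gradient at (-3.7314, -3.2773).
grad_x = 2*6*-3.7314 - 4 = -48.7768
grad_y = 2*6*-3.2773 - 7 = -46.3276
Step 2: Gradient step.
x_raw = -3.7314 - 0.15*-48.7768 = 3.5851
y_raw = -3.2773 - 0.15*-46.3276 = 3.6718
Step 3: Project onto [-2, 1].
x_proj = clip(3.5851) = 1.0
y_proj = clip(3.6718) = 1.0
Step 4: Evaluate f.
f(1.0, 1.0) = 1.0


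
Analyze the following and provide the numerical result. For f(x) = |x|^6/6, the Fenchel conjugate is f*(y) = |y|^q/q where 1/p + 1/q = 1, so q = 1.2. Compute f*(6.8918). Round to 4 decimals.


The conjugate exponent q satisfies 1/p + 1/q = 1.
p = 6, so q = 6/(6 - 1) = 1.2
|y|^q = 6.8918^1.2 = 10.1391
f*(6.8918) = 10.1391 / 1.2 = 8.4492


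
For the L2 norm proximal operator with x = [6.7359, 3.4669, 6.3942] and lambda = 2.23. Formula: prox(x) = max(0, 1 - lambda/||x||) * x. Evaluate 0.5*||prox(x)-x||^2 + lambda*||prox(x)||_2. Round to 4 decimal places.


Step 1: Compute ||x||.
||x|| = 9.9135
Step 2: Compute scaling factor.
scale = max(0, 1 - 2.23/9.9135) = 0.7751
Step 3: prox(x) = [5.2207, 2.687, 4.9559]
||prox(x)|| = 7.6835
Step 4: Proximal objective.
0.5*||prox-x||^2 = 2.4865
lambda*||prox|| = 17.1342
Total = 19.6207


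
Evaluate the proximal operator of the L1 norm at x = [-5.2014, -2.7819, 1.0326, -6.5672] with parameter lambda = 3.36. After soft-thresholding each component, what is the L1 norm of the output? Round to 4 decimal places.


Soft-thresholding with lambda = 3.36:
prox(-5.2014) = sign(-5.2014)*max(|-5.2014| - 3.36, 0) = -1.8414
prox(-2.7819) = sign(-2.7819)*max(|-2.7819| - 3.36, 0) = 0.0
prox(1.0326) = sign(1.0326)*max(|1.0326| - 3.36, 0) = 0.0
prox(-6.5672) = sign(-6.5672)*max(|-6.5672| - 3.36, 0) = -3.2072
prox(x) = [-1.8414, 0.0, 0.0, -3.2072]
||prox(x)||_1 = 1.8414 + 0.0 + 0.0 + 3.2072 = 5.0486


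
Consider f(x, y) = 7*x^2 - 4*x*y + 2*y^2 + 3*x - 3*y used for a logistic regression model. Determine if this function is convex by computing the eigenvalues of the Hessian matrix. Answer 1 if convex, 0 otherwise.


The Hessian of f(x,y) = 7*x^2 - 4*x*y + 2*y^2 + 3*x - 3*y is:
H = [[14, -4], [-4, 4]]
Trace = 14 + 4 = 18
Determinant = 14*4 - (-4)^2 = 40
Discriminant = (18)^2 - 4*40 = 164.0
Eigenvalues: lambda_1 = 2.5969, lambda_2 = 15.4031
The function is convex.

1


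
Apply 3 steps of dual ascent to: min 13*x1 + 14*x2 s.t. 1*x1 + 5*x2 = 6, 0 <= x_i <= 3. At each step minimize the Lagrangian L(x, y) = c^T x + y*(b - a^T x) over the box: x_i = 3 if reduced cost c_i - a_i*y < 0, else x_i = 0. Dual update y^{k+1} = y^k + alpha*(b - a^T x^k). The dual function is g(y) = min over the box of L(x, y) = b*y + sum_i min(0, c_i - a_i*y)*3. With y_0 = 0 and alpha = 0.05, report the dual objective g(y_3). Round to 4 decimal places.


Dual ascent for LP: min 13*x1 + 14*x2, 1*x1 + 5*x2 = 6, 0 <= x_i <= 3
Step 1: y^k = 0.0, reduced costs: (13.0, 14.0)
  x^k = (0.0, 0.0), subgradient = b - a^T x = 6.0
  y^{k+1} = 0.0 + 0.05*6.0 = 0.3
Step 2: y^k = 0.3, reduced costs: (12.7, 12.5)
  x^k = (0.0, 0.0), subgradient = b - a^T x = 6.0
  y^{k+1} = 0.3 + 0.05*6.0 = 0.6
Step 3: y^k = 0.6, reduced costs: (12.4, 11.0)
  x^k = (0.0, 0.0), subgradient = b - a^T x = 6.0
  y^{k+1} = 0.6 + 0.05*6.0 = 0.9
Dual objective at y_3 = 0.9: reduced costs (12.1, 9.5), box minimizer x = (0.0, 0.0)
g(y_3) = b*y + (c1 - a1*y)*x1 + (c2 - a2*y)*x2 = 6*0.9 + 12.1*0.0 + 9.5*0.0 = 5.4 + 0.0 + 0.0 = 5.4


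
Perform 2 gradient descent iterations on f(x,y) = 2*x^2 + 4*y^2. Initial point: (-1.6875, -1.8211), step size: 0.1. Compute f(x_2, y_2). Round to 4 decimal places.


Gradient descent on f(x,y) = 2*x^2 + 4*y^2.
Starting point: (-1.6875, -1.8211), alpha = 0.1
Step 1: grad_x = 2*2*-1.6875 = -6.75, grad_y = 2*4*-1.8211 = -14.5688
  x_1 = -1.6875 - 0.1*-6.75 = -1.0125
  y_1 = -1.8211 - 0.1*-14.5688 = -0.3642
Step 2: grad_x = 2*2*-1.0125 = -4.05, grad_y = 2*4*-0.3642 = -2.9138
  x_2 = -1.0125 - 0.1*-4.05 = -0.6075
  y_2 = -0.3642 - 0.1*-2.9138 = -0.0728
f(-0.6075, -0.0728) = 2*(-0.6075)^2 + 4*(-0.0728)^2 = 0.7593


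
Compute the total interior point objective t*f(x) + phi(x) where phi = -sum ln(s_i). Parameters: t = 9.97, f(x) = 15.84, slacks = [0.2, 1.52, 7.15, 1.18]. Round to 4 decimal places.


Step 1: Compute log-barrier.
ln values: [-1.6094, 0.4187, 1.9671, 0.1655]
phi = -(-1.6094 + 0.4187 + 1.9671 + 0.1655) = -0.9419
Step 2: Compute augmented objective.
t*f(x) = 9.97*15.84 = 157.9248
Total = 157.9248 - 0.9419 = 156.9829


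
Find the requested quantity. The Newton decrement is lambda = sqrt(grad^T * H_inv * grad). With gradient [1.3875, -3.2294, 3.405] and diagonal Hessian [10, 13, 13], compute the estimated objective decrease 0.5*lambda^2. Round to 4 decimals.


Step 1: H is diagonal, so H^(-1) * g = [0.1388, -0.2484, 0.2619].
Step 2: g^T H^(-1) g = sum_i g_i^2 / H_ii
  = (1.3875)^2/10 + (-3.2294)^2/13 + (3.405)^2/13
  = 0.1925 + 0.8022 + 0.8918 = 1.8866
Step 3: Objective decrease = 0.5 * g^T H^(-1) g = 0.9433


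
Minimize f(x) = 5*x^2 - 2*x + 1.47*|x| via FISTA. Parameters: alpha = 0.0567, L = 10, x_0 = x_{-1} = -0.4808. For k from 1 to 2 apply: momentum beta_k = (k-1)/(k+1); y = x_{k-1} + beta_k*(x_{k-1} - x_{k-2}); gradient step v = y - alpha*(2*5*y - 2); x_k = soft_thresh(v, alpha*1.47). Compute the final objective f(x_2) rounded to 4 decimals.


FISTA on f(x) = 5*x^2 - 2*x + 1.47*|x|
L = 10, alpha = 0.0567
Iteration 1: beta = 0.0, y = -0.4808 + 0.0*(-0.4808 + 0.4808) = -0.4808
  grad(y) = -6.808, v = y - alpha*grad = -0.0948
  prox(v) = soft_thresh(-0.0948, 0.0833) = -0.0114
Iteration 2: beta = 0.3333, y = -0.0114 + 0.3333*(-0.0114 + 0.4808) = 0.145
  grad(y) = -0.5498, v = y - alpha*grad = 0.1762
  prox(v) = soft_thresh(0.1762, 0.0833) = 0.0928
f(x_2) = 5*0.0928^2 - 2*0.0928 + 1.47*|0.0928| = -0.0061


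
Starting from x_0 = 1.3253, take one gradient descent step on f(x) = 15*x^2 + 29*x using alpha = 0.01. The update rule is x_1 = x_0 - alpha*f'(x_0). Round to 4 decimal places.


We compute the gradient at x_0 and apply the update.
f'(x) = 30*x + 29
f'(1.3253) = 30*1.3253 + 29 = 68.759
x_1 = 1.3253 - 0.01*68.759 = 0.6377


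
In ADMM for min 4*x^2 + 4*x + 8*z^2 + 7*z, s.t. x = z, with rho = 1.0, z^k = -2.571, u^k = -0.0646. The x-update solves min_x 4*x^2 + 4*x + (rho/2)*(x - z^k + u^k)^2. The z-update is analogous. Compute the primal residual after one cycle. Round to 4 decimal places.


ADMM iteration with rho = 1.0, z^k = -2.571, u^k = -0.0646
Step 1: x-update.
Minimize 4*x^2 + 4*x + (1.0/2)*(x + 2.571 - 0.0646)^2
FOC: (2*4 + 1.0)*x = -4 + 1.0*(-2.571 + 0.0646)
x^{k+1} = -0.7229
Step 2: z-update.
Minimize 8*z^2 + 7*z + (1.0/2)*(-0.7229 - z - 0.0646)^2
FOC: (2*8 + 1.0)*z = -7 + 1.0*(-0.7229 - 0.0646)
z^{k+1} = -0.4581
Step 3: u-update.
u^{k+1} = -0.0646 - 0.7229 + 0.4581 = -0.3294
Step 4: Primal residual = |-0.7229 + 0.4581| = 0.2648


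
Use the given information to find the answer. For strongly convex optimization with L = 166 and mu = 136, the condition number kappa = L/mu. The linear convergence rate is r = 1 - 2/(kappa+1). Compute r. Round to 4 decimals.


Step 1: Compute the condition number.
kappa = L/mu = 166/136 = 1.2206
Step 2: Compute the convergence rate.
r = 1 - 2/(kappa + 1) = 1 - 2*mu/(L + mu) = (L - mu)/(L + mu) = 30/302 = 0.0993


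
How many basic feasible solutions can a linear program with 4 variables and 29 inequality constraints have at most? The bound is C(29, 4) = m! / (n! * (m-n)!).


Each vertex corresponds to some choice of n active constraints out of m, so the number of vertices is at most C(m, n) = m! / (n!(m-n)!).
m = 29, n = 4
Numerator: 29 * 28 * 27 * 26
Denominator: 4! = 24
C(29, 4) = 23751


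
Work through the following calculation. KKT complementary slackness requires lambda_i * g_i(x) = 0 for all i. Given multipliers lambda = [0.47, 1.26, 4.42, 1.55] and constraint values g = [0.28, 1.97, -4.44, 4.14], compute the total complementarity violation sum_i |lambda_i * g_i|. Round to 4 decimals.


KKT complementary slackness check:
lambda_1 * g_1 = 0.47 * 0.28 = 0.1316
lambda_2 * g_2 = 1.26 * 1.97 = 2.4822
lambda_3 * g_3 = 4.42 * -4.44 = -19.6248
lambda_4 * g_4 = 1.55 * 4.14 = 6.417
Total violation = 0.1316 + 2.4822 + 19.6248 + 6.417 = 28.6556


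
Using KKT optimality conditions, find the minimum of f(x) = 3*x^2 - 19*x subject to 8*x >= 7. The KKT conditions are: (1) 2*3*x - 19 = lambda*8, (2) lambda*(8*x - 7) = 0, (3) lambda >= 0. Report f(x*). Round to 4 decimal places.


Step 1: Try lambda = 0 (constraint inactive).
Stationarity: 2*3*x - 19 = 0
x* = 19/(2*3) = 19/6 = 3.1667 (rounded; the exact value 19/6 is used below)
Check constraint: 8*3.1667 = 25.3336 >= 7 -- satisfied.
Step 2: Compute optimal value.
f(x*) = 3*(19/6)^2 - 19*(19/6) = -30.0833


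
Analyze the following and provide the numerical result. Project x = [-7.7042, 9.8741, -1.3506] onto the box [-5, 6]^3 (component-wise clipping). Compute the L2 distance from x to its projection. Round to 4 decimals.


Project each component onto [-5, 6].
clip(-7.7042) = -5.0, clip(9.8741) = 6.0, clip(-1.3506) = -1.3506
Projection = [-5.0, 6.0, -1.3506]
Squared diffs: [7.3127, 15.0087, 0.0]
Distance = sqrt(22.3214) = 4.7245


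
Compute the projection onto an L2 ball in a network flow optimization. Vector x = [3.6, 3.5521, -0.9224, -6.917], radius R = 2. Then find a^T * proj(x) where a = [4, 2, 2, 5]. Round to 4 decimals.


Step 1: Compute ||x|| (intermediates to 6 decimals).
||x|| = sqrt(3.6^2 + 3.5521^2 + (-0.9224)^2 + (-6.917)^2) = 8.618186
Step 2: Project.
Since ||x|| > R, scale = R/||x|| = 2/8.618186 = 0.232067, proj(x) = scale * x
proj(x) = [0.835441, 0.824325, -0.214059, -1.605207]
Step 3: Dot product.
a^T * proj(x) = 4*0.835441 + 2*0.824325 + 2*(-0.214059) + 5*(-1.605207) = -3.4637


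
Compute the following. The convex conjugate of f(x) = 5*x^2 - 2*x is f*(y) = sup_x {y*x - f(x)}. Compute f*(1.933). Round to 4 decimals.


f*(y) = sup_x {y*x - a*x^2 - b*x} = sup_x {(y-b)*x - a*x^2}
FOC: (y - b) - 2a*x = 0 => x* = (y - b)/(2a)
x* = (1.933 + 2)/(2*5) = 0.3933
f*(1.933) = (y-b)^2/(4a) = (1.933 + 2)^2/(4*5)
= 15.4685/20 = 0.7734


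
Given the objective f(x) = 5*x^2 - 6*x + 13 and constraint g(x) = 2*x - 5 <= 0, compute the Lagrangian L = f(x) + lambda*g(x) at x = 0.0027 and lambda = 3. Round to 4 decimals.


Step 1: Evaluate f(x).
f(0.0027) = 5*0.0027^2 - 6*0.0027 + 13 = 12.9838
Step 2: Evaluate g(x).
g(0.0027) = 2*0.0027 - 5 = -4.9946
Step 3: Compute Lagrangian.
L = 12.9838 + 3*-4.9946 = -2.0


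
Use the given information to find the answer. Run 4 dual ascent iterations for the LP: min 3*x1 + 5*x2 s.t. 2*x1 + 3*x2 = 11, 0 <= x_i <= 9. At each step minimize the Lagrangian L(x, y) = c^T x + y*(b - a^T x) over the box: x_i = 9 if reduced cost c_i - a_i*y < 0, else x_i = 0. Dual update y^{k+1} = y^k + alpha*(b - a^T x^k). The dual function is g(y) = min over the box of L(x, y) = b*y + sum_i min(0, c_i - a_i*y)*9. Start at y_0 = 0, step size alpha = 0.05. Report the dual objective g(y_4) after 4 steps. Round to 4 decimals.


Dual ascent for LP: min 3*x1 + 5*x2, 2*x1 + 3*x2 = 11, 0 <= x_i <= 9
Step 1: y^k = 0.0, reduced costs: (3.0, 5.0)
  x^k = (0.0, 0.0), subgradient = b - a^T x = 11.0
  y^{k+1} = 0.0 + 0.05*11.0 = 0.55
Step 2: y^k = 0.55, reduced costs: (1.9, 3.35)
  x^k = (0.0, 0.0), subgradient = b - a^T x = 11.0
  y^{k+1} = 0.55 + 0.05*11.0 = 1.1
Step 3: y^k = 1.1, reduced costs: (0.8, 1.7)
  x^k = (0.0, 0.0), subgradient = b - a^T x = 11.0
  y^{k+1} = 1.1 + 0.05*11.0 = 1.65
Step 4: y^k = 1.65, reduced costs: (-0.3, 0.05)
  x^k = (9.0, 0.0), subgradient = b - a^T x = -7.0
  y^{k+1} = 1.65 + 0.05*-7.0 = 1.3
Dual objective at y_4 = 1.3: reduced costs (0.4, 1.1), box minimizer x = (0.0, 0.0)
g(y_4) = b*y + (c1 - a1*y)*x1 + (c2 - a2*y)*x2 = 11*1.3 + 0.4*0.0 + 1.1*0.0 = 14.3 + 0.0 + 0.0 = 14.3


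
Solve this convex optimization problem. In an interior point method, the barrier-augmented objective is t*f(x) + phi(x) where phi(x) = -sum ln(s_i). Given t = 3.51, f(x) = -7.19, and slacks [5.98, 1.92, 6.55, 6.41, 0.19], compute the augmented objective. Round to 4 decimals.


Step 1: Compute log-barrier.
ln values: [1.7884, 0.6523, 1.8795, 1.8579, -1.6607]
phi = -(1.7884 + 0.6523 + 1.8795 + 1.8579 - 1.6607) = -4.5173
Step 2: Compute augmented objective.
t*f(x) = 3.51*-7.19 = -25.2369
Total = -25.2369 - 4.5173 = -29.7542


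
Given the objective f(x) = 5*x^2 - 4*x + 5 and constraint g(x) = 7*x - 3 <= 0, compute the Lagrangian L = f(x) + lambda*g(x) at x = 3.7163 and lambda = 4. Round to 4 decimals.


Step 1: Evaluate f(x).
f(3.7163) = 5*3.7163^2 - 4*3.7163 + 5 = 59.1892
Step 2: Evaluate g(x).
g(3.7163) = 7*3.7163 - 3 = 23.0141
Step 3: Compute Lagrangian.
L = 59.1892 + 4*23.0141 = 151.2456


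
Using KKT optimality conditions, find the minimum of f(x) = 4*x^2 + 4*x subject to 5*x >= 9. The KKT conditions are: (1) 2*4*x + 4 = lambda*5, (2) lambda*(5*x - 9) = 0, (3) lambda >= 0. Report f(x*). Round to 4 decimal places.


Step 1: Try lambda = 0 (constraint inactive).
x_unc = -4/(2*4) = -0.5
Check: 5*-0.5 = -2.5 < 9 -- violated!
Step 2: Constraint must be active: 5*x = 9
x* = 9/5 = 1.8
lambda = (2*4*1.8 + 4)/5 = 3.68
Step 3: Compute optimal value.
f(x*) = 4*1.8^2 + 4*1.8 = 20.16


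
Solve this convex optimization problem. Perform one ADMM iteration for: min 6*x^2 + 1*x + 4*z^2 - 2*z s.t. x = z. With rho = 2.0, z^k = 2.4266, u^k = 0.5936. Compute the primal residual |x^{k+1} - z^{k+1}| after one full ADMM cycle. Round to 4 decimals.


ADMM iteration with rho = 2.0, z^k = 2.4266, u^k = 0.5936
Step 1: x-update.
Minimize 6*x^2 + 1*x + (2.0/2)*(x - 2.4266 + 0.5936)^2
FOC: (2*6 + 2.0)*x = -1 + 2.0*(2.4266 - 0.5936)
x^{k+1} = 0.1904
Step 2: z-update.
Minimize 4*z^2 - 2*z + (2.0/2)*(0.1904 - z + 0.5936)^2
FOC: (2*4 + 2.0)*z = 2 + 2.0*(0.1904 + 0.5936)
z^{k+1} = 0.3568
Step 3: u-update.
u^{k+1} = 0.5936 + 0.1904 - 0.3568 = 0.4272
Step 4: Primal residual = |0.1904 - 0.3568| = 0.1664


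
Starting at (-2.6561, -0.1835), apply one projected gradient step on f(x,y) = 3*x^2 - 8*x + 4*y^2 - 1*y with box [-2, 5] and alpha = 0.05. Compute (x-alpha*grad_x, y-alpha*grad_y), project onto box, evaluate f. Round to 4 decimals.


Step 1: Compute gradient at (-2.6561, -0.1835).
grad_x = 2*3*-2.6561 - 8 = -23.9366
grad_y = 2*4*-0.1835 - 1 = -2.468
Step 2: Gradient step.
x_raw = -2.6561 - 0.05*-23.9366 = -1.4593
y_raw = -0.1835 - 0.05*-2.468 = -0.0601
Step 3: Project onto [-2, 5].
x_proj = clip(-1.4593) = -1.4593
y_proj = clip(-0.0601) = -0.0601
Step 4: Evaluate f.
f(-1.4593, -0.0601) = 18.1371


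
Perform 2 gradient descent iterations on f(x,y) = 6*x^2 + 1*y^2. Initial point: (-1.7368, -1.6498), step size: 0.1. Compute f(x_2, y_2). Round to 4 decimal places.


Gradient descent on f(x,y) = 6*x^2 + 1*y^2.
Starting point: (-1.7368, -1.6498), alpha = 0.1
Step 1: grad_x = 2*6*-1.7368 = -20.8416, grad_y = 2*1*-1.6498 = -3.2996
  x_1 = -1.7368 - 0.1*-20.8416 = 0.3474
  y_1 = -1.6498 - 0.1*-3.2996 = -1.3198
Step 2: grad_x = 2*6*0.3474 = 4.1683, grad_y = 2*1*-1.3198 = -2.6397
  x_2 = 0.3474 - 0.1*4.1683 = -0.0695
  y_2 = -1.3198 - 0.1*-2.6397 = -1.0559
f(-0.0695, -1.0559) = 6*(-0.0695)^2 + 1*(-1.0559)^2 = 1.1438


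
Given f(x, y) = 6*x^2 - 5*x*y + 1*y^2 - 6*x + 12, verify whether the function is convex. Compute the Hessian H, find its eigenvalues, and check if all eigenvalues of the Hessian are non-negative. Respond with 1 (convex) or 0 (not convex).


The Hessian of f(x,y) = 6*x^2 - 5*x*y + 1*y^2 - 6*x + 12 is:
H = [[12, -5], [-5, 2]]
Trace = 12 + 2 = 14
Determinant = 12*2 - (-5)^2 = -1
Discriminant = (14)^2 - 4*-1 = 200.0
Eigenvalues: lambda_1 = -0.0711, lambda_2 = 14.0711
The function is not convex.

0


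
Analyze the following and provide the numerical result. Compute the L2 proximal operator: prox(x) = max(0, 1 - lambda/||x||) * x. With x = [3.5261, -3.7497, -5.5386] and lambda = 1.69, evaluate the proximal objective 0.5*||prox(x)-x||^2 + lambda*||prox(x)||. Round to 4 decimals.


Step 1: Compute ||x||.
||x|| = 7.5611
Step 2: Compute scaling factor.
scale = max(0, 1 - 1.69/7.5611) = 0.7765
Step 3: prox(x) = [2.738, -2.9116, -4.3006]
||prox(x)|| = 5.8711
Step 4: Proximal objective.
0.5*||prox-x||^2 = 1.4281
lambda*||prox|| = 9.9222
Total = 11.3502


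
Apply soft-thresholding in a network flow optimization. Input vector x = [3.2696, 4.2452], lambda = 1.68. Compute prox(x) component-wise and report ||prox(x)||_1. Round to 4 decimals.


Soft-thresholding with lambda = 1.68:
prox(3.2696) = sign(3.2696)*max(|3.2696| - 1.68, 0) = 1.5896
prox(4.2452) = sign(4.2452)*max(|4.2452| - 1.68, 0) = 2.5652
prox(x) = [1.5896, 2.5652]
||prox(x)||_1 = 1.5896 + 2.5652 = 4.1548


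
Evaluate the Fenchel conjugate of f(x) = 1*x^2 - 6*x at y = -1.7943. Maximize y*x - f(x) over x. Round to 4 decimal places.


f*(y) = sup_x {y*x - a*x^2 - b*x} = sup_x {(y-b)*x - a*x^2}
FOC: (y - b) - 2a*x = 0 => x* = (y - b)/(2a)
x* = (-1.7943 + 6)/(2*1) = 2.1029
f*(-1.7943) = (y-b)^2/(4a) = (-1.7943 + 6)^2/(4*1)
= 17.6879/4 = 4.422


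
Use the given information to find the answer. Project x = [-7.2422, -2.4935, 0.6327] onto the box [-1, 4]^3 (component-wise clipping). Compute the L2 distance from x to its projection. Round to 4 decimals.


Project each component onto [-1, 4].
clip(-7.2422) = -1.0, clip(-2.4935) = -1.0, clip(0.6327) = 0.6327
Projection = [-1.0, -1.0, 0.6327]
Squared diffs: [38.9651, 2.2305, 0.0]
Distance = sqrt(41.1956) = 6.4184


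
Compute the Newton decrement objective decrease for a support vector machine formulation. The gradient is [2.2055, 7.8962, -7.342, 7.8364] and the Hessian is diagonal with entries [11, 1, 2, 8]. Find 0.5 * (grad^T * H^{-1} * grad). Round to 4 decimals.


Step 1: H is diagonal, so H^(-1) * g = [0.2005, 7.8962, -3.671, 0.9796].
Step 2: g^T H^(-1) g = sum_i g_i^2 / H_ii
  = (2.2055)^2/11 + (7.8962)^2/1 + (-7.342)^2/2 + (7.8364)^2/8
  = 0.4422 + 62.35 + 26.9525 + 7.6761 = 97.4208
Step 3: Objective decrease = 0.5 * g^T H^(-1) g = 48.7104


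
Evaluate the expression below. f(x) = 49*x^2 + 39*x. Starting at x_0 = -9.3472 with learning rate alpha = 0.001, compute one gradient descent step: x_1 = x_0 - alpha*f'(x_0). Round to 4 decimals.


We compute the gradient at x_0 and apply the update.
f'(x) = 98*x + 39
f'(-9.3472) = 98*-9.3472 + 39 = -877.0256
x_1 = -9.3472 - 0.001*-877.0256 = -8.4702


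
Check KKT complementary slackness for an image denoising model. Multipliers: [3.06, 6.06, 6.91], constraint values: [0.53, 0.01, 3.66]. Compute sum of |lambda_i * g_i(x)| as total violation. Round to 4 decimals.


KKT complementary slackness check:
lambda_1 * g_1 = 3.06 * 0.53 = 1.6218
lambda_2 * g_2 = 6.06 * 0.01 = 0.0606
lambda_3 * g_3 = 6.91 * 3.66 = 25.2906
Total violation = 1.6218 + 0.0606 + 25.2906 = 26.973


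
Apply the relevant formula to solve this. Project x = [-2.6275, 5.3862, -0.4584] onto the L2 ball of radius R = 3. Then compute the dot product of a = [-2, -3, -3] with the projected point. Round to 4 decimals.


Step 1: Compute ||x|| (intermediates to 6 decimals).
||x|| = sqrt((-2.6275)^2 + 5.3862^2 + (-0.4584)^2) = 6.010411
Step 2: Project.
Since ||x|| > R, scale = R/||x|| = 3/6.010411 = 0.499134, proj(x) = scale * x
proj(x) = [-1.311475, 2.688436, -0.228803]
Step 3: Dot product.
a^T * proj(x) = -2*(-1.311475) - 3*2.688436 - 3*(-0.228803) = -4.7559


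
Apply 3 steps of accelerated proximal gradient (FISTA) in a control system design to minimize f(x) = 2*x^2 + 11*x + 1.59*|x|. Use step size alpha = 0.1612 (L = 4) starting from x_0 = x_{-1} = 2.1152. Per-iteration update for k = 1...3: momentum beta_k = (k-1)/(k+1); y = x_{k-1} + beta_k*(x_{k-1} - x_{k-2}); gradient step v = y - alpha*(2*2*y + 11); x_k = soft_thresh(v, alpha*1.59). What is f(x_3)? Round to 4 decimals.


FISTA on f(x) = 2*x^2 + 11*x + 1.59*|x|
L = 4, alpha = 0.1612
Iteration 1: beta = 0.0, y = 2.1152 + 0.0*(2.1152 - 2.1152) = 2.1152
  grad(y) = 19.4608, v = y - alpha*grad = -1.0219
  prox(v) = soft_thresh(-1.0219, 0.2563) = -0.7656
Iteration 2: beta = 0.3333, y = -0.7656 + 0.3333*(-0.7656 - 2.1152) = -1.7258
  grad(y) = 4.0967, v = y - alpha*grad = -2.3862
  prox(v) = soft_thresh(-2.3862, 0.2563) = -2.1299
Iteration 3: beta = 0.5, y = -2.1299 + 0.5*(-2.1299 + 0.7656) = -2.8121
  grad(y) = -0.2483, v = y - alpha*grad = -2.772
  prox(v) = soft_thresh(-2.772, 0.2563) = -2.5157
f(x_3) = 2*(-2.5157)^2 + 11*(-2.5157) + 1.59*|-2.5157| = -11.0152


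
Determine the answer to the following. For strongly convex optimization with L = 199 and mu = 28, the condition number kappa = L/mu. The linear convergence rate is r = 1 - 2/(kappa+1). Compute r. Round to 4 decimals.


Step 1: Compute the condition number.
kappa = L/mu = 199/28 = 7.1071
Step 2: Compute the convergence rate.
r = 1 - 2/(kappa + 1) = 1 - 2*mu/(L + mu) = (L - mu)/(L + mu) = 171/227 = 0.7533


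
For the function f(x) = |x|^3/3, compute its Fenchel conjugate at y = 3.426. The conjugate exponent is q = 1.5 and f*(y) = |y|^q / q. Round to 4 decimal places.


The conjugate exponent q satisfies 1/p + 1/q = 1.
p = 3, so q = 3/(3 - 1) = 1.5
|y|^q = 3.426^1.5 = 6.3413
f*(3.426) = 6.3413 / 1.5 = 4.2276


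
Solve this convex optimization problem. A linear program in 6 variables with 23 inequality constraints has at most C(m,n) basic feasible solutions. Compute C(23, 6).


Each vertex corresponds to some choice of n active constraints out of m, so the number of vertices is at most C(m, n) = m! / (n!(m-n)!).
m = 23, n = 6
Numerator: 23 * 22 * 21 * 20 * 19 * 18
Denominator: 6! = 720
C(23, 6) = 100947


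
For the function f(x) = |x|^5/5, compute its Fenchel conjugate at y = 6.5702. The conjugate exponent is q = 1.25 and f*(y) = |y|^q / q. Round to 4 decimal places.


The conjugate exponent q satisfies 1/p + 1/q = 1.
p = 5, so q = 5/(5 - 1) = 1.25
|y|^q = 6.5702^1.25 = 10.519
f*(6.5702) = 10.519 / 1.25 = 8.4152


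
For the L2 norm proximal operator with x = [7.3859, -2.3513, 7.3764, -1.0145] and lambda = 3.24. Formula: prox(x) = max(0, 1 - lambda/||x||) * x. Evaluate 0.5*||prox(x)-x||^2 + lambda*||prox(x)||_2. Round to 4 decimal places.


Step 1: Compute ||x||.
||x|| = 10.7481
Step 2: Compute scaling factor.
scale = max(0, 1 - 3.24/10.7481) = 0.6986
Step 3: prox(x) = [5.1594, -1.6425, 5.1528, -0.7087]
||prox(x)|| = 7.5081
Step 4: Proximal objective.
0.5*||prox-x||^2 = 5.2488
lambda*||prox|| = 24.3262
Total = 29.5749


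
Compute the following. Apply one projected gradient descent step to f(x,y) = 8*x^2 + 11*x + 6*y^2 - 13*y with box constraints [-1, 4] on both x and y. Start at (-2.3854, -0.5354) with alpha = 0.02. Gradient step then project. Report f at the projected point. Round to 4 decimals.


Step 1: Compute gradient at (-2.3854, -0.5354).
grad_x = 2*8*-2.3854 + 11 = -27.1664
grad_y = 2*6*-0.5354 - 13 = -19.4248
Step 2: Gradient step.
x_raw = -2.3854 - 0.02*-27.1664 = -1.8421
y_raw = -0.5354 - 0.02*-19.4248 = -0.1469
Step 3: Project onto [-1, 4].
x_proj = clip(-1.8421) = -1.0
y_proj = clip(-0.1469) = -0.1469
Step 4: Evaluate f.
f(-1.0, -0.1469) = -0.9608


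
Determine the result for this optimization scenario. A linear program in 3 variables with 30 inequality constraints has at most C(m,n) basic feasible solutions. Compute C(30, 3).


Each vertex corresponds to some choice of n active constraints out of m, so the number of vertices is at most C(m, n) = m! / (n!(m-n)!).
m = 30, n = 3
Numerator: 30 * 29 * 28
Denominator: 3! = 6
C(30, 3) = 4060


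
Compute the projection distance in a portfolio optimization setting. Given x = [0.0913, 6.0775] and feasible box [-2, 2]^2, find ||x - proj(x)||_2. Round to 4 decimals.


Project each component onto [-2, 2].
clip(0.0913) = 0.0913, clip(6.0775) = 2.0
Projection = [0.0913, 2.0]
Squared diffs: [0.0, 16.626]
Distance = sqrt(16.626) = 4.0775


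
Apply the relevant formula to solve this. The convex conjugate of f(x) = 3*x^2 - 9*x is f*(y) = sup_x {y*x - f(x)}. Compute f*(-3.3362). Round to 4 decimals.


f*(y) = sup_x {y*x - a*x^2 - b*x} = sup_x {(y-b)*x - a*x^2}
FOC: (y - b) - 2a*x = 0 => x* = (y - b)/(2a)
x* = (-3.3362 + 9)/(2*3) = 0.944
f*(-3.3362) = (y-b)^2/(4a) = (-3.3362 + 9)^2/(4*3)
= 32.0786/12 = 2.6732


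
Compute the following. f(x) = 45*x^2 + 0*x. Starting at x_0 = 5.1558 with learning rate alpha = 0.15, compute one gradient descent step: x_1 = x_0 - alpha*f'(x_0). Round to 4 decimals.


We compute the gradient at x_0 and apply the update.
f'(x) = 90*x + 0
f'(5.1558) = 90*5.1558 + 0 = 464.022
x_1 = 5.1558 - 0.15*464.022 = -64.4475


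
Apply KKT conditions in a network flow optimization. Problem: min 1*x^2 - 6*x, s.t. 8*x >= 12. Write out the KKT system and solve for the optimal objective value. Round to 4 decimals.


Step 1: Try lambda = 0 (constraint inactive).
Stationarity: 2*1*x - 6 = 0
x* = 6/(2*1) = 3.0
Check constraint: 8*3.0 = 24.0 >= 12 -- satisfied.
Step 2: Compute optimal value.
f(x*) = 1*3.0^2 - 6*3.0 = -9.0


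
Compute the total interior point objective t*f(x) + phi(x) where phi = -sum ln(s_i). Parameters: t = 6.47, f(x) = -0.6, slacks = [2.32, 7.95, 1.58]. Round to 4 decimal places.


Step 1: Compute log-barrier.
ln values: [0.8416, 2.0732, 0.4574]
phi = -(0.8416 + 2.0732 + 0.4574) = -3.3722
Step 2: Compute augmented objective.
t*f(x) = 6.47*-0.6 = -3.882
Total = -3.882 - 3.3722 = -7.2542


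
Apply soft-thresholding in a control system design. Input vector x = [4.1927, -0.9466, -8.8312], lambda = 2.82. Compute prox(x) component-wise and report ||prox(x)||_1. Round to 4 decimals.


Soft-thresholding with lambda = 2.82:
prox(4.1927) = sign(4.1927)*max(|4.1927| - 2.82, 0) = 1.3727
prox(-0.9466) = sign(-0.9466)*max(|-0.9466| - 2.82, 0) = 0.0
prox(-8.8312) = sign(-8.8312)*max(|-8.8312| - 2.82, 0) = -6.0112
prox(x) = [1.3727, 0.0, -6.0112]
||prox(x)||_1 = 1.3727 + 0.0 + 6.0112 = 7.3839


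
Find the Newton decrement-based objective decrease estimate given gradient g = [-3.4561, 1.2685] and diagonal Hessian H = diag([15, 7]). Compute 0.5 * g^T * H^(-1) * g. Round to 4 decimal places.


Step 1: H is diagonal, so H^(-1) * g = [-0.2304, 0.1812].
Step 2: g^T H^(-1) g = sum_i g_i^2 / H_ii
  = (-3.4561)^2/15 + (1.2685)^2/7
  = 0.7963 + 0.2299 = 1.0262
Step 3: Objective decrease = 0.5 * g^T H^(-1) g = 0.5131


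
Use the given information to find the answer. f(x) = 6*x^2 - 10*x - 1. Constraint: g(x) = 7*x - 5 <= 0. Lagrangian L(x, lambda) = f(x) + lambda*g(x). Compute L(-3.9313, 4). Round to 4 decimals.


Step 1: Evaluate f(x).
f(-3.9313) = 6*(-3.9313)^2 - 10*(-3.9313) - 1 = 131.0437
Step 2: Evaluate g(x).
g(-3.9313) = 7*-3.9313 - 5 = -32.5191
Step 3: Compute Lagrangian.
L = 131.0437 + 4*-32.5191 = 0.9673


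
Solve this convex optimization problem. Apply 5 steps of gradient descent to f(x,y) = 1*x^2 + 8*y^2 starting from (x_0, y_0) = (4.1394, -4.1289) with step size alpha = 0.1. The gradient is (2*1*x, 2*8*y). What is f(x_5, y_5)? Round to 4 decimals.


Gradient descent on f(x,y) = 1*x^2 + 8*y^2.
Starting point: (4.1394, -4.1289), alpha = 0.1
Step 1: grad_x = 2*1*4.1394 = 8.2788, grad_y = 2*8*-4.1289 = -66.0624
  x_1 = 4.1394 - 0.1*8.2788 = 3.3115
  y_1 = -4.1289 - 0.1*-66.0624 = 2.4773
Step 2: grad_x = 2*1*3.3115 = 6.623, grad_y = 2*8*2.4773 = 39.6374
  x_2 = 3.3115 - 0.1*6.623 = 2.6492
  y_2 = 2.4773 - 0.1*39.6374 = -1.4864
Step 3: grad_x = 2*1*2.6492 = 5.2984, grad_y = 2*8*-1.4864 = -23.7825
  x_3 = 2.6492 - 0.1*5.2984 = 2.1194
  y_3 = -1.4864 - 0.1*-23.7825 = 0.8918
Step 4: grad_x = 2*1*2.1194 = 4.2387, grad_y = 2*8*0.8918 = 14.2695
  x_4 = 2.1194 - 0.1*4.2387 = 1.6955
  y_4 = 0.8918 - 0.1*14.2695 = -0.5351
Step 5: grad_x = 2*1*1.6955 = 3.391, grad_y = 2*8*-0.5351 = -8.5617
  x_5 = 1.6955 - 0.1*3.391 = 1.3564
  y_5 = -0.5351 - 0.1*-8.5617 = 0.3211
f(1.3564, 0.3211) = 1*1.3564^2 + 8*0.3211^2 = 2.6645


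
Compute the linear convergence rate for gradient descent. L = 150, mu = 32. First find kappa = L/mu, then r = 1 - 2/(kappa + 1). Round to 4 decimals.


Step 1: Compute the condition number.
kappa = L/mu = 150/32 = 4.6875
Step 2: Compute the convergence rate.
r = 1 - 2/(kappa + 1) = 1 - 2*mu/(L + mu) = (L - mu)/(L + mu) = 118/182 = 0.6484


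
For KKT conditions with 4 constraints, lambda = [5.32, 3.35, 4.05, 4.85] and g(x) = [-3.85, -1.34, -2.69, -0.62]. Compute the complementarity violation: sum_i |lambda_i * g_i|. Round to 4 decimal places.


KKT complementary slackness check:
lambda_1 * g_1 = 5.32 * -3.85 = -20.482
lambda_2 * g_2 = 3.35 * -1.34 = -4.489
lambda_3 * g_3 = 4.05 * -2.69 = -10.8945
lambda_4 * g_4 = 4.85 * -0.62 = -3.007
Total violation = 20.482 + 4.489 + 10.8945 + 3.007 = 38.8725


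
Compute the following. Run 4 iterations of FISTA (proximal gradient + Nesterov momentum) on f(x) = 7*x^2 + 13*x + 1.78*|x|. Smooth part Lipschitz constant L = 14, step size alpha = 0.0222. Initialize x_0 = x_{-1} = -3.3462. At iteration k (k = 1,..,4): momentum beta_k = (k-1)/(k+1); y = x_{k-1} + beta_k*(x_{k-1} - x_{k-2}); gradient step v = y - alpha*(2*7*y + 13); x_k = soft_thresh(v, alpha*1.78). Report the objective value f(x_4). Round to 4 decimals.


FISTA on f(x) = 7*x^2 + 13*x + 1.78*|x|
L = 14, alpha = 0.0222
Iteration 1: beta = 0.0, y = -3.3462 + 0.0*(-3.3462 + 3.3462) = -3.3462
  grad(y) = -33.8468, v = y - alpha*grad = -2.5948
  prox(v) = soft_thresh(-2.5948, 0.0395) = -2.5553
Iteration 2: beta = 0.3333, y = -2.5553 + 0.3333*(-2.5553 + 3.3462) = -2.2916
  grad(y) = -19.0831, v = y - alpha*grad = -1.868
  prox(v) = soft_thresh(-1.868, 0.0395) = -1.8285
Iteration 3: beta = 0.5, y = -1.8285 + 0.5*(-1.8285 + 2.5553) = -1.4651
  grad(y) = -7.5112, v = y - alpha*grad = -1.2983
  prox(v) = soft_thresh(-1.2983, 0.0395) = -1.2588
Iteration 4: beta = 0.6, y = -1.2588 + 0.6*(-1.2588 + 1.8285) = -0.917
  grad(y) = 0.1617, v = y - alpha*grad = -0.9206
  prox(v) = soft_thresh(-0.9206, 0.0395) = -0.8811
f(x_4) = 7*(-0.8811)^2 + 13*(-0.8811) + 1.78*|-0.8811| = -4.4516


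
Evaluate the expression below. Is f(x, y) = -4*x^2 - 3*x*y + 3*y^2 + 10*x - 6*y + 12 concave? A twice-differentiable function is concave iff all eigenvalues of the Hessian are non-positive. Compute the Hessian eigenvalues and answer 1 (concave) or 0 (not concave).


The Hessian of f(x,y) = -4*x^2 - 3*x*y + 3*y^2 + 10*x - 6*y + 12 is:
H = [[-8, -3], [-3, 6]]
Trace = -8 + 6 = -2
Determinant = -8*6 - (-3)^2 = -57
Discriminant = (-2)^2 - 4*-57 = 232.0
Eigenvalues: lambda_1 = -8.6158, lambda_2 = 6.6158
The function is not concave.

0


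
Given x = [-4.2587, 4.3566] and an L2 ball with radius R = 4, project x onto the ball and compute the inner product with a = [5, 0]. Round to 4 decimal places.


Step 1: Compute ||x|| (intermediates to 6 decimals).
||x|| = sqrt((-4.2587)^2 + 4.3566^2) = 6.09233
Step 2: Project.
Since ||x|| > R, scale = R/||x|| = 4/6.09233 = 0.656563, proj(x) = scale * x
proj(x) = [-2.796105, 2.860382]
Step 3: Dot product.
a^T * proj(x) = 5*(-2.796105) + 0*2.860382 = -13.9805


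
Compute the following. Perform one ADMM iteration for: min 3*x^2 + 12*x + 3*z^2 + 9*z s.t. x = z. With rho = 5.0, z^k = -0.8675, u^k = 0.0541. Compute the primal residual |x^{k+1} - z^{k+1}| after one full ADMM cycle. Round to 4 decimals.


ADMM iteration with rho = 5.0, z^k = -0.8675, u^k = 0.0541
Step 1: x-update.
Minimize 3*x^2 + 12*x + (5.0/2)*(x + 0.8675 + 0.0541)^2
FOC: (2*3 + 5.0)*x = -12 + 5.0*(-0.8675 - 0.0541)
x^{k+1} = -1.5098
Step 2: z-update.
Minimize 3*z^2 + 9*z + (5.0/2)*(-1.5098 - z + 0.0541)^2
FOC: (2*3 + 5.0)*z = -9 + 5.0*(-1.5098 + 0.0541)
z^{k+1} = -1.4799
Step 3: u-update.
u^{k+1} = 0.0541 - 1.5098 + 1.4799 = 0.0242
Step 4: Primal residual = |-1.5098 + 1.4799| = 0.0299


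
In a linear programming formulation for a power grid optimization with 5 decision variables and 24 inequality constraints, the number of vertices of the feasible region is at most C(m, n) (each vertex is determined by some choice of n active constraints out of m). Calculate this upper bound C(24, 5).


Each vertex corresponds to some choice of n active constraints out of m, so the number of vertices is at most C(m, n) = m! / (n!(m-n)!).
m = 24, n = 5
Numerator: 24 * 23 * 22 * 21 * 20
Denominator: 5! = 120
C(24, 5) = 42504
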